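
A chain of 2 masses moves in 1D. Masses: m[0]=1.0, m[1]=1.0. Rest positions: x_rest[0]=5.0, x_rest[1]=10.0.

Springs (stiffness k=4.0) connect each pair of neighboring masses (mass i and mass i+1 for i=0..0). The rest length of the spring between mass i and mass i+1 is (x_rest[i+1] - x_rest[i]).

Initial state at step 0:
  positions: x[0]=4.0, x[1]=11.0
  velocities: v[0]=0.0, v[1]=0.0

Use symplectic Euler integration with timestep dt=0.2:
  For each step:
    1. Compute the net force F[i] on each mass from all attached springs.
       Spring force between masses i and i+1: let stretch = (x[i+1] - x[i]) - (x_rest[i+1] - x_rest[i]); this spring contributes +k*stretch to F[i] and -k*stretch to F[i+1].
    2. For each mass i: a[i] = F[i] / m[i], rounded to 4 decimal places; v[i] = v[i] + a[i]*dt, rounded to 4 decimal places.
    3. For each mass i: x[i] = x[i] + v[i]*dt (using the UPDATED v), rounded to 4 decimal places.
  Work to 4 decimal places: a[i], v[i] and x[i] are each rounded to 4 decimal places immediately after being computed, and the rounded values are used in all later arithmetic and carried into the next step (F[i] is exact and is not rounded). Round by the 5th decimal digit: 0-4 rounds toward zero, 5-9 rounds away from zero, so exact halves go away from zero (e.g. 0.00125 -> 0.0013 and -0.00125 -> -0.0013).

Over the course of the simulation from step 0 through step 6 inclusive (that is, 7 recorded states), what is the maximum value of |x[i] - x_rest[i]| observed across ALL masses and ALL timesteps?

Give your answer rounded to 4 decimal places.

Step 0: x=[4.0000 11.0000] v=[0.0000 0.0000]
Step 1: x=[4.3200 10.6800] v=[1.6000 -1.6000]
Step 2: x=[4.8576 10.1424] v=[2.6880 -2.6880]
Step 3: x=[5.4408 9.5592] v=[2.9158 -2.9158]
Step 4: x=[5.8829 9.1171] v=[2.2105 -2.2105]
Step 5: x=[6.0425 8.9575] v=[0.7979 -0.7979]
Step 6: x=[5.8685 9.1315] v=[-0.8701 0.8701]
Max displacement = 1.0425

Answer: 1.0425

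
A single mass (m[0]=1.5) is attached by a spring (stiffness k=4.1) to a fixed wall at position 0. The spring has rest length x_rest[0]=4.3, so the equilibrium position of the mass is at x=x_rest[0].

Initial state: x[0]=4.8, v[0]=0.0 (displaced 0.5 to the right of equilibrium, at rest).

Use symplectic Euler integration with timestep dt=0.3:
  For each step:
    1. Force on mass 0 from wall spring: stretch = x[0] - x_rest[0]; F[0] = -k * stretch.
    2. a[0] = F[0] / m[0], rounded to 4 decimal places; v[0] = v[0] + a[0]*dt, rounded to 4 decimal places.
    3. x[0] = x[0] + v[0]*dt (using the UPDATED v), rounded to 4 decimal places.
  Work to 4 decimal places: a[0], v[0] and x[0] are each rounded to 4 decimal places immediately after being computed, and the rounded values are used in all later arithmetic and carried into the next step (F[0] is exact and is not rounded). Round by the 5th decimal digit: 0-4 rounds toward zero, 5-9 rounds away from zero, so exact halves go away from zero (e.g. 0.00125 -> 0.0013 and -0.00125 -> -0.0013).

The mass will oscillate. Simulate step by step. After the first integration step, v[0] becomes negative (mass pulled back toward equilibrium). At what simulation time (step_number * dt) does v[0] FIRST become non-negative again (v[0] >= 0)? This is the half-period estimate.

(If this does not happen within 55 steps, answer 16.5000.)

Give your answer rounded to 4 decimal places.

Step 0: x=[4.8000] v=[0.0000]
Step 1: x=[4.6770] v=[-0.4100]
Step 2: x=[4.4612] v=[-0.7192]
Step 3: x=[4.2058] v=[-0.8514]
Step 4: x=[3.9735] v=[-0.7742]
Step 5: x=[3.8216] v=[-0.5065]
Step 6: x=[3.7873] v=[-0.1142]
Step 7: x=[3.8792] v=[0.3062]
First v>=0 after going negative at step 7, time=2.1000

Answer: 2.1000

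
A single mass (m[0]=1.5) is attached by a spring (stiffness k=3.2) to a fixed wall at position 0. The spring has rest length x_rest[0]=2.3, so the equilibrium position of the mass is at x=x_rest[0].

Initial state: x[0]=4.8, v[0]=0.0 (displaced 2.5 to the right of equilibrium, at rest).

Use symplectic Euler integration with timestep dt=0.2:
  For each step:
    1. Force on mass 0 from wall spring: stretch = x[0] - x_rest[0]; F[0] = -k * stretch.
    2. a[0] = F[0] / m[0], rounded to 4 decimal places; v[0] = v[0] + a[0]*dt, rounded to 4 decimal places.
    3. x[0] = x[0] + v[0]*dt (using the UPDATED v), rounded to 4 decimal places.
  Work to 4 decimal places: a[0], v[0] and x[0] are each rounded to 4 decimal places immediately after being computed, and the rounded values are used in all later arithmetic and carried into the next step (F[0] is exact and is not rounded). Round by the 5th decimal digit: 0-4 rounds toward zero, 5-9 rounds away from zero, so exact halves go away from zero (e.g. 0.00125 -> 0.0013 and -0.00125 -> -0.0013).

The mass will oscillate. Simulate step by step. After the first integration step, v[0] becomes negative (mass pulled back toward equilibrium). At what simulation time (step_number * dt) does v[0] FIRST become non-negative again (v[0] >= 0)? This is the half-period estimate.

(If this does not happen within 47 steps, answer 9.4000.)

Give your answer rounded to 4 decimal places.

Step 0: x=[4.8000] v=[0.0000]
Step 1: x=[4.5867] v=[-1.0667]
Step 2: x=[4.1782] v=[-2.0424]
Step 3: x=[3.6094] v=[-2.8438]
Step 4: x=[2.9289] v=[-3.4025]
Step 5: x=[2.1947] v=[-3.6708]
Step 6: x=[1.4695] v=[-3.6259]
Step 7: x=[0.8152] v=[-3.2716]
Step 8: x=[0.2876] v=[-2.6381]
Step 9: x=[-0.0683] v=[-1.7795]
Step 10: x=[-0.2221] v=[-0.7690]
Step 11: x=[-0.1607] v=[0.3071]
First v>=0 after going negative at step 11, time=2.2000

Answer: 2.2000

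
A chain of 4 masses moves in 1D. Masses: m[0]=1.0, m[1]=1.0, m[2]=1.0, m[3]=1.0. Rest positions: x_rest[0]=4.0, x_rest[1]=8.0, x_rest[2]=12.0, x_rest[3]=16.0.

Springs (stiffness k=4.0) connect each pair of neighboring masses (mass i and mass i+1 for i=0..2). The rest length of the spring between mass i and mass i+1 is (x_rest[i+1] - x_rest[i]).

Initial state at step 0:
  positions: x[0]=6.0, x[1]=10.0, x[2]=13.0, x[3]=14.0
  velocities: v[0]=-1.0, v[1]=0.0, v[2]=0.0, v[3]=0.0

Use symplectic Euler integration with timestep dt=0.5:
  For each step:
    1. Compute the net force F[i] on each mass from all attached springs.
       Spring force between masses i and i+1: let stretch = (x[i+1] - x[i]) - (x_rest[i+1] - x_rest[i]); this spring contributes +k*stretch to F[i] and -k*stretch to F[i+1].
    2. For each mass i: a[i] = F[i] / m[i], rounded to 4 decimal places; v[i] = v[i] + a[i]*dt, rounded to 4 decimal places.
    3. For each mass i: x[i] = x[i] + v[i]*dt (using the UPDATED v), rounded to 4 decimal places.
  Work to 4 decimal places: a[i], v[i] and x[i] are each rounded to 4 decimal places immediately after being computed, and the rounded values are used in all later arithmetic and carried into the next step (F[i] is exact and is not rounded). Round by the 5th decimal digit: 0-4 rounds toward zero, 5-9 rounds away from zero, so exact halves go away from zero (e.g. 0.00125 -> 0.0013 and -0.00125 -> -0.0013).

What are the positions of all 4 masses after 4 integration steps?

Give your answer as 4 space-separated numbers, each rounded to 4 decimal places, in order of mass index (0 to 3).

Step 0: x=[6.0000 10.0000 13.0000 14.0000] v=[-1.0000 0.0000 0.0000 0.0000]
Step 1: x=[5.5000 9.0000 11.0000 17.0000] v=[-1.0000 -2.0000 -4.0000 6.0000]
Step 2: x=[4.5000 6.5000 13.0000 18.0000] v=[-2.0000 -5.0000 4.0000 2.0000]
Step 3: x=[1.5000 8.5000 13.5000 18.0000] v=[-6.0000 4.0000 1.0000 0.0000]
Step 4: x=[1.5000 8.5000 13.5000 17.5000] v=[0.0000 0.0000 0.0000 -1.0000]

Answer: 1.5000 8.5000 13.5000 17.5000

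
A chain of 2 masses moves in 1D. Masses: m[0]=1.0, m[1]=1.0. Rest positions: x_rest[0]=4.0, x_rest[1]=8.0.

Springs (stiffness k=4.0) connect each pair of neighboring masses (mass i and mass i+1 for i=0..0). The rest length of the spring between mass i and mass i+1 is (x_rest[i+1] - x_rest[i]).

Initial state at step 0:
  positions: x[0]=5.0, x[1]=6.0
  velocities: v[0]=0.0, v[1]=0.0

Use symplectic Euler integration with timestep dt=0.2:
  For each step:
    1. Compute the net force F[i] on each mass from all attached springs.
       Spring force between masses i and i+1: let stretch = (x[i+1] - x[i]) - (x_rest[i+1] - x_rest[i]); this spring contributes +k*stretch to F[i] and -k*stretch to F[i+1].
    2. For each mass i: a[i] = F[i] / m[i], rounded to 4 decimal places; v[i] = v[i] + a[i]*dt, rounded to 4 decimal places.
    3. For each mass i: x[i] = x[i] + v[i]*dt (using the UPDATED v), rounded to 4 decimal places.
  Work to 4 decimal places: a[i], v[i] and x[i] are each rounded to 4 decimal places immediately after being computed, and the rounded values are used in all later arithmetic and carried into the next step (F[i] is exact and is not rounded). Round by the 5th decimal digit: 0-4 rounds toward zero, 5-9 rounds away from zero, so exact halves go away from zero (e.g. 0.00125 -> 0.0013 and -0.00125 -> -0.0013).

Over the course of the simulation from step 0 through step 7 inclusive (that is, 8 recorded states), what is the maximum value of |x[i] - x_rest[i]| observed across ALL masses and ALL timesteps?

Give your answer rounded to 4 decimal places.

Step 0: x=[5.0000 6.0000] v=[0.0000 0.0000]
Step 1: x=[4.5200 6.4800] v=[-2.4000 2.4000]
Step 2: x=[3.7136 7.2864] v=[-4.0320 4.0320]
Step 3: x=[2.8388 8.1612] v=[-4.3738 4.3738]
Step 4: x=[2.1756 8.8244] v=[-3.3159 3.3159]
Step 5: x=[1.9362 9.0638] v=[-1.1969 1.1969]
Step 6: x=[2.1972 8.8028] v=[1.3052 -1.3052]
Step 7: x=[2.8751 8.1249] v=[3.3897 -3.3897]
Max displacement = 2.0638

Answer: 2.0638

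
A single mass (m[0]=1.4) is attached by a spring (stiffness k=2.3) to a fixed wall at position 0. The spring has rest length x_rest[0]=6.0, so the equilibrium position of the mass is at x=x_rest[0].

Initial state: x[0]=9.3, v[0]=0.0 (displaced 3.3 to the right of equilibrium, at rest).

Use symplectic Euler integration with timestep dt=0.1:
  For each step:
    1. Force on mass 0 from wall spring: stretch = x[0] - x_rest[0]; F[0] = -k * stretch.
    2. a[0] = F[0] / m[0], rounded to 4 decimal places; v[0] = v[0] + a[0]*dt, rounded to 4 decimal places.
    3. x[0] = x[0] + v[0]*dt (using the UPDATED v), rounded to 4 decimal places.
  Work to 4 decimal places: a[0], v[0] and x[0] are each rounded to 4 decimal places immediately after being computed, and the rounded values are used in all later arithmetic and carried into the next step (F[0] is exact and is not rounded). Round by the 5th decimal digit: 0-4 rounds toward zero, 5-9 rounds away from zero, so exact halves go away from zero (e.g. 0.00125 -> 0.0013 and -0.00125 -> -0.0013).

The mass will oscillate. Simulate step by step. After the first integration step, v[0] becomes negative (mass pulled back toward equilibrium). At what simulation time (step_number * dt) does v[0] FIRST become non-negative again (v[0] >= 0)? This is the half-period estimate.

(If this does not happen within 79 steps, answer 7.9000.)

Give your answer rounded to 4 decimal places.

Answer: 2.5000

Derivation:
Step 0: x=[9.3000] v=[0.0000]
Step 1: x=[9.2458] v=[-0.5421]
Step 2: x=[9.1383] v=[-1.0753]
Step 3: x=[8.9792] v=[-1.5909]
Step 4: x=[8.7712] v=[-2.0803]
Step 5: x=[8.5176] v=[-2.5356]
Step 6: x=[8.2227] v=[-2.9492]
Step 7: x=[7.8913] v=[-3.3144]
Step 8: x=[7.5288] v=[-3.6251]
Step 9: x=[7.1412] v=[-3.8763]
Step 10: x=[6.7348] v=[-4.0638]
Step 11: x=[6.3164] v=[-4.1845]
Step 12: x=[5.8928] v=[-4.2365]
Step 13: x=[5.4709] v=[-4.2189]
Step 14: x=[5.0577] v=[-4.1320]
Step 15: x=[4.6600] v=[-3.9772]
Step 16: x=[4.2843] v=[-3.7571]
Step 17: x=[3.9368] v=[-3.4752]
Step 18: x=[3.6232] v=[-3.1363]
Step 19: x=[3.3486] v=[-2.7458]
Step 20: x=[3.1176] v=[-2.3102]
Step 21: x=[2.9339] v=[-1.8367]
Step 22: x=[2.8006] v=[-1.3330]
Step 23: x=[2.7199] v=[-0.8074]
Step 24: x=[2.6931] v=[-0.2685]
Step 25: x=[2.7206] v=[0.2748]
First v>=0 after going negative at step 25, time=2.5000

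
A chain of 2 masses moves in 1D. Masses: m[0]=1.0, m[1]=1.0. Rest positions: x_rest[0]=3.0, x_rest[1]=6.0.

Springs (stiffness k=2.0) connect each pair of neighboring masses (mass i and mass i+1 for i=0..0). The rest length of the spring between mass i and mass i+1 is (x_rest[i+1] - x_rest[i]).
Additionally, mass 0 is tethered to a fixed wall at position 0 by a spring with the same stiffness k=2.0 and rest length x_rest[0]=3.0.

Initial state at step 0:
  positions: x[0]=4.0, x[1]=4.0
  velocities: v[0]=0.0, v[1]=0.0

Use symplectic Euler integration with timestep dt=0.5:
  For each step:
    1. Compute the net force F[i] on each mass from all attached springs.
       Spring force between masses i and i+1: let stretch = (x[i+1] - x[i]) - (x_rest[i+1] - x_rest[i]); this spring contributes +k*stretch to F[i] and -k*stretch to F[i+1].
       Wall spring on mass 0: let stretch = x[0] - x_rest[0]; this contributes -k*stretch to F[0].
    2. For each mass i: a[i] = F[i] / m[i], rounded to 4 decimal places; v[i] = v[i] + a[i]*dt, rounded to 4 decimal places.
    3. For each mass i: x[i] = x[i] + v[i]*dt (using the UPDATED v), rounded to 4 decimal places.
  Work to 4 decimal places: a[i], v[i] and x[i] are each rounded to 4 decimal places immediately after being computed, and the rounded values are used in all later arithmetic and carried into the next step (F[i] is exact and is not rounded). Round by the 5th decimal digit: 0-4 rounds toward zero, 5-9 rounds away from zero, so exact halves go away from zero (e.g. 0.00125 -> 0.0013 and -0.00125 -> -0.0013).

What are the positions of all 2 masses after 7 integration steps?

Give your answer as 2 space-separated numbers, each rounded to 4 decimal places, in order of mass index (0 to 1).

Step 0: x=[4.0000 4.0000] v=[0.0000 0.0000]
Step 1: x=[2.0000 5.5000] v=[-4.0000 3.0000]
Step 2: x=[0.7500 6.7500] v=[-2.5000 2.5000]
Step 3: x=[2.1250 6.5000] v=[2.7500 -0.5000]
Step 4: x=[4.6250 5.5625] v=[5.0000 -1.8750]
Step 5: x=[5.2813 5.6563] v=[1.3125 0.1875]
Step 6: x=[3.4844 7.0626] v=[-3.5938 2.8125]
Step 7: x=[1.7344 8.1798] v=[-3.5000 2.2343]

Answer: 1.7344 8.1798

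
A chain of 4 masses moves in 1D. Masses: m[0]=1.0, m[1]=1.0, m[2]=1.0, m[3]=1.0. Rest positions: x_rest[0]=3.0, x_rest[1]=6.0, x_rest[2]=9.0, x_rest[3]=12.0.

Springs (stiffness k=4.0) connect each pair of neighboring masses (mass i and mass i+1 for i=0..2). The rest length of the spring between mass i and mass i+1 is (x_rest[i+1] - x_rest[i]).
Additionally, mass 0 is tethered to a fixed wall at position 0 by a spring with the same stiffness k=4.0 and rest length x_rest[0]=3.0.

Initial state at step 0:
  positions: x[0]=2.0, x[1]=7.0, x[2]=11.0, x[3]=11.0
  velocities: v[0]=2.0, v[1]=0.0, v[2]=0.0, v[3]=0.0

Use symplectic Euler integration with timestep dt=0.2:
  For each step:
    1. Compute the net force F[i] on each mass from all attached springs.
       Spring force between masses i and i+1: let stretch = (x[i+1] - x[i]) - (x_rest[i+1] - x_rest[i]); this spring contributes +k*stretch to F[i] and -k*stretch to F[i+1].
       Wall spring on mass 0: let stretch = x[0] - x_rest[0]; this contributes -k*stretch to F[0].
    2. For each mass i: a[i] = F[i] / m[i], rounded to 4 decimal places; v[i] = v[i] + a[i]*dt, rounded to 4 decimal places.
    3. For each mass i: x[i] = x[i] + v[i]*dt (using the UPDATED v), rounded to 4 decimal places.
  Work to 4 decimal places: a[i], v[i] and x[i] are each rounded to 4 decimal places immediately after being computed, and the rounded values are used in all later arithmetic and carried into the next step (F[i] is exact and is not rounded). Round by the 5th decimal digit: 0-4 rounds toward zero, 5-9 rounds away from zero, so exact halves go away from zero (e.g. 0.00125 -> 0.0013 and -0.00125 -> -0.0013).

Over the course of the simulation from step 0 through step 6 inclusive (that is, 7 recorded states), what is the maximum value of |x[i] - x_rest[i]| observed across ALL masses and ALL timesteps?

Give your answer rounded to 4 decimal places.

Step 0: x=[2.0000 7.0000 11.0000 11.0000] v=[2.0000 0.0000 0.0000 0.0000]
Step 1: x=[2.8800 6.8400 10.3600 11.4800] v=[4.4000 -0.8000 -3.2000 2.4000]
Step 2: x=[3.9328 6.6096 9.3360 12.2608] v=[5.2640 -1.1520 -5.1200 3.9040]
Step 3: x=[4.7846 6.3871 8.3437 13.0536] v=[4.2592 -1.1123 -4.9613 3.9642]
Step 4: x=[5.1273 6.2213 7.7920 13.5729] v=[1.7135 -0.8290 -2.7587 2.5963]
Step 5: x=[4.8247 6.1318 7.9139 13.6472] v=[-1.5131 -0.4476 0.6095 0.3716]
Step 6: x=[3.9593 6.1183 8.6680 13.2842] v=[-4.3272 -0.0676 3.7705 -1.8150]
Max displacement = 2.1273

Answer: 2.1273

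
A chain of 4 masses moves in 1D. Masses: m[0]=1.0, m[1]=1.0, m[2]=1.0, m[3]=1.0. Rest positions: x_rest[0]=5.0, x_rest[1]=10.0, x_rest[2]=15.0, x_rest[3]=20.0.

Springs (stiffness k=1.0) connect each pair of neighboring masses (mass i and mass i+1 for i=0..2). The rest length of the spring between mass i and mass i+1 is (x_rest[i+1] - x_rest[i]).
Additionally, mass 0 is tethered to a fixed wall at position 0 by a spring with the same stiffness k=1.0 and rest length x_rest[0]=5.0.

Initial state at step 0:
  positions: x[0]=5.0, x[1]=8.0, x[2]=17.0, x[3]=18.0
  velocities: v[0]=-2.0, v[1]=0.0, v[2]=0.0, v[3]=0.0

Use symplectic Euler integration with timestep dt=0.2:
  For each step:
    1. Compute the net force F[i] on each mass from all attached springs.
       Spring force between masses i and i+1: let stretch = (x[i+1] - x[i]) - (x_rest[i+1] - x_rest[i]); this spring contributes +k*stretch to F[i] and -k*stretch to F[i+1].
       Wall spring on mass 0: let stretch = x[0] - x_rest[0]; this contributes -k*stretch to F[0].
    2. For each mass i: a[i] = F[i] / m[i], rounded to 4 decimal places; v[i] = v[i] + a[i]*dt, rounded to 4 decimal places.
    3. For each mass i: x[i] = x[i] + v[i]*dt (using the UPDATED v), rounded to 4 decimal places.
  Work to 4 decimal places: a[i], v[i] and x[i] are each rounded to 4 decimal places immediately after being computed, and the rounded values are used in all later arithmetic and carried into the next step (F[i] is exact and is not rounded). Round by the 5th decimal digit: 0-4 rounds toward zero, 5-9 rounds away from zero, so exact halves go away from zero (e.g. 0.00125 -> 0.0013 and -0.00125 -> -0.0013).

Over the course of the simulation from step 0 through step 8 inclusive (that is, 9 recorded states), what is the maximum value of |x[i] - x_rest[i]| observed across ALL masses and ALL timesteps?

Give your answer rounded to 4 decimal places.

Answer: 3.1034

Derivation:
Step 0: x=[5.0000 8.0000 17.0000 18.0000] v=[-2.0000 0.0000 0.0000 0.0000]
Step 1: x=[4.5200 8.2400 16.6800 18.1600] v=[-2.4000 1.2000 -1.6000 0.8000]
Step 2: x=[4.0080 8.6688 16.0816 18.4608] v=[-2.5600 2.1440 -2.9920 1.5040]
Step 3: x=[3.5221 9.2077 15.2819 18.8664] v=[-2.4294 2.6944 -3.9987 2.0282]
Step 4: x=[3.1228 9.7621 14.3826 19.3287] v=[-1.9967 2.7721 -4.4966 2.3113]
Step 5: x=[2.8641 10.2358 13.4963 19.7931] v=[-1.2934 2.3683 -4.4315 2.3221]
Step 6: x=[2.7857 10.5450 12.7315 20.2056] v=[-0.3919 1.5461 -3.8242 2.0627]
Step 7: x=[2.9063 10.6313 12.1782 20.5192] v=[0.6028 0.4315 -2.7667 1.5679]
Step 8: x=[3.2196 10.4705 11.8966 20.6991] v=[1.5665 -0.8041 -1.4079 0.8997]
Max displacement = 3.1034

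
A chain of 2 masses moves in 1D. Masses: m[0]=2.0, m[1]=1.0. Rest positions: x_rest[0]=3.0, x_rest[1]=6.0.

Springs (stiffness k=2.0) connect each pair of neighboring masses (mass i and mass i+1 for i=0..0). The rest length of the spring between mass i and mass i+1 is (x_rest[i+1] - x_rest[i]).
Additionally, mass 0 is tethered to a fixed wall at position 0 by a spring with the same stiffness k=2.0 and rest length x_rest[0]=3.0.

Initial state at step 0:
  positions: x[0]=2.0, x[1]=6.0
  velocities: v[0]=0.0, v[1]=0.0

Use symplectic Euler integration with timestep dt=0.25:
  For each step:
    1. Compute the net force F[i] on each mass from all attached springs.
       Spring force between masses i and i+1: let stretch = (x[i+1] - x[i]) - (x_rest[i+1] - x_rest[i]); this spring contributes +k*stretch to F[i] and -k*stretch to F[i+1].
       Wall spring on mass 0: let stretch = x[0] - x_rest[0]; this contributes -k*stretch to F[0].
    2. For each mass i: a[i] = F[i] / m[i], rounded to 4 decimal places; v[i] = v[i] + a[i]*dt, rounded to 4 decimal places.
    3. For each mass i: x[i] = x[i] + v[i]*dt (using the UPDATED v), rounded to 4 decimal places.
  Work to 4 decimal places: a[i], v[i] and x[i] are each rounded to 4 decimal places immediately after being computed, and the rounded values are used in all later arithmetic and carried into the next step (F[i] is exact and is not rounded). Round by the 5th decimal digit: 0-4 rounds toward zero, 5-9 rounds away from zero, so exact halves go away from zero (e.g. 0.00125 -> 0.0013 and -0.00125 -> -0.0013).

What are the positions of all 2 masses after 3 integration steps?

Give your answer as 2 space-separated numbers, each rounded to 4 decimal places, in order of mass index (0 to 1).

Step 0: x=[2.0000 6.0000] v=[0.0000 0.0000]
Step 1: x=[2.1250 5.8750] v=[0.5000 -0.5000]
Step 2: x=[2.3516 5.6563] v=[0.9063 -0.8750]
Step 3: x=[2.6378 5.3995] v=[1.1446 -1.0274]

Answer: 2.6378 5.3995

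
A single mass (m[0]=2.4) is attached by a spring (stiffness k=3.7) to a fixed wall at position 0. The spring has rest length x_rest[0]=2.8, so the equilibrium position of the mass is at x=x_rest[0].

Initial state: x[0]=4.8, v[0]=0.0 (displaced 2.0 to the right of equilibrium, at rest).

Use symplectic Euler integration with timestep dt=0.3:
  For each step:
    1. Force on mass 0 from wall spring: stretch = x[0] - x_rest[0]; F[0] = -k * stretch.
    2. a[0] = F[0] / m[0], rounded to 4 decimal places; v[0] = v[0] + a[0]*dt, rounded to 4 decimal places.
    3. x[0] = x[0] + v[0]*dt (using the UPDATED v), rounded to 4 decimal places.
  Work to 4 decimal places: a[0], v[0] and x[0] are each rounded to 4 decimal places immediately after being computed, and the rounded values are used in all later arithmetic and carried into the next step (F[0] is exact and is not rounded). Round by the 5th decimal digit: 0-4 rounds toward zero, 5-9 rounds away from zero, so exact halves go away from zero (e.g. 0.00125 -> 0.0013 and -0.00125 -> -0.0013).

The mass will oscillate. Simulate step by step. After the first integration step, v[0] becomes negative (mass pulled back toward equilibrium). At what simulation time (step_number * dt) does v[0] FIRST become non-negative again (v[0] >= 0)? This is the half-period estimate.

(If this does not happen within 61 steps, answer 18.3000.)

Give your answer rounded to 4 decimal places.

Step 0: x=[4.8000] v=[0.0000]
Step 1: x=[4.5225] v=[-0.9250]
Step 2: x=[4.0060] v=[-1.7217]
Step 3: x=[3.3222] v=[-2.2795]
Step 4: x=[2.5659] v=[-2.5210]
Step 5: x=[1.8421] v=[-2.4127]
Step 6: x=[1.2512] v=[-1.9697]
Step 7: x=[0.8752] v=[-1.2534]
Step 8: x=[0.7662] v=[-0.3632]
Step 9: x=[0.9394] v=[0.5774]
First v>=0 after going negative at step 9, time=2.7000

Answer: 2.7000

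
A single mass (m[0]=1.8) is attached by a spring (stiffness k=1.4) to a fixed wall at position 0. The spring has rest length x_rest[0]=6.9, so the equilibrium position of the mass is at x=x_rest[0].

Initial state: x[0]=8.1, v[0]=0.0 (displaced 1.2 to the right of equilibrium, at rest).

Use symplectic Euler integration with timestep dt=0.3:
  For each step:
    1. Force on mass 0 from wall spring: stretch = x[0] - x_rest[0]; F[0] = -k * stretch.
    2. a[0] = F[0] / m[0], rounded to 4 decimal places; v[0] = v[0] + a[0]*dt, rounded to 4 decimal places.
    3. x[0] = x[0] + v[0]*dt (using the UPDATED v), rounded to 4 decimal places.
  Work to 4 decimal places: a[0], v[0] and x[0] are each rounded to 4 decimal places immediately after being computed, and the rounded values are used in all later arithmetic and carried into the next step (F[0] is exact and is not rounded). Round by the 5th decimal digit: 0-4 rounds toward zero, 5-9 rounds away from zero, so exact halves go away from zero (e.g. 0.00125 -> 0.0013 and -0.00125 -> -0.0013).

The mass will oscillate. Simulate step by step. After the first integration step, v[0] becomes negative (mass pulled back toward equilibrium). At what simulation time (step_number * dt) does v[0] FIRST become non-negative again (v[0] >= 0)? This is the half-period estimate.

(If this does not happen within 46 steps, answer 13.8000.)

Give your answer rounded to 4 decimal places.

Step 0: x=[8.1000] v=[0.0000]
Step 1: x=[8.0160] v=[-0.2800]
Step 2: x=[7.8539] v=[-0.5404]
Step 3: x=[7.6250] v=[-0.7630]
Step 4: x=[7.3453] v=[-0.9322]
Step 5: x=[7.0345] v=[-1.0361]
Step 6: x=[6.7143] v=[-1.0675]
Step 7: x=[6.4070] v=[-1.0242]
Step 8: x=[6.1342] v=[-0.9092]
Step 9: x=[5.9151] v=[-0.7305]
Step 10: x=[5.7649] v=[-0.5007]
Step 11: x=[5.6942] v=[-0.2358]
Step 12: x=[5.7079] v=[0.0455]
First v>=0 after going negative at step 12, time=3.6000

Answer: 3.6000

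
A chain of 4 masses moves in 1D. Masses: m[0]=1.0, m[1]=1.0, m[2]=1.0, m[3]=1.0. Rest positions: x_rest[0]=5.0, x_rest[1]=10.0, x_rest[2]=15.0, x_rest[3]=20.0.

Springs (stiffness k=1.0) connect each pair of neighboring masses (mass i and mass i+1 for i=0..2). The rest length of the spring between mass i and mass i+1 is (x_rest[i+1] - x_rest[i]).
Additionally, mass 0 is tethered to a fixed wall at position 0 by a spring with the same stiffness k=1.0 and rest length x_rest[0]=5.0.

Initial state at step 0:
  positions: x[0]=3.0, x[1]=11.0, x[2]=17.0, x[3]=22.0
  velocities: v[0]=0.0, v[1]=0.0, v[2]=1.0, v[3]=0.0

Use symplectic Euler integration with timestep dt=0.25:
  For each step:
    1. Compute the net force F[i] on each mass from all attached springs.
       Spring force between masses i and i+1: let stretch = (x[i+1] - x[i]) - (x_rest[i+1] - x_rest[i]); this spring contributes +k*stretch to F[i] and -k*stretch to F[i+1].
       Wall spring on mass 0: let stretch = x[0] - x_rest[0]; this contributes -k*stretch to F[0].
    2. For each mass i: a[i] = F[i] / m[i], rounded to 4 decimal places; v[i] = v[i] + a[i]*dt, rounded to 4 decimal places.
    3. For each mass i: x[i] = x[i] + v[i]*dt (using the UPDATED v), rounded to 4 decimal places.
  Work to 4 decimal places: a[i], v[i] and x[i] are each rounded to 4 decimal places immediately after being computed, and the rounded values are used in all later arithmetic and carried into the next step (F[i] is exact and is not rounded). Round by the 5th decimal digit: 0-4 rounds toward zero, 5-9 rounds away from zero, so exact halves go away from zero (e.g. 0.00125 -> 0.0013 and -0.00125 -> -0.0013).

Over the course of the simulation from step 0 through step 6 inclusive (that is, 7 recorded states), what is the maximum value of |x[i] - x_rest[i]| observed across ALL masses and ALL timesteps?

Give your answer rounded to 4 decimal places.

Step 0: x=[3.0000 11.0000 17.0000 22.0000] v=[0.0000 0.0000 1.0000 0.0000]
Step 1: x=[3.3125 10.8750 17.1875 22.0000] v=[1.2500 -0.5000 0.7500 0.0000]
Step 2: x=[3.8906 10.6719 17.2813 22.0117] v=[2.3125 -0.8125 0.3750 0.0469]
Step 3: x=[4.6494 10.4580 17.2576 22.0403] v=[3.0352 -0.8555 -0.0948 0.1143]
Step 4: x=[5.4807 10.3061 17.1079 22.0825] v=[3.3250 -0.6078 -0.5990 0.1686]
Step 5: x=[6.2710 10.2777 16.8440 22.1263] v=[3.1612 -0.1137 -1.0558 0.1750]
Step 6: x=[6.9198 10.4093 16.4998 22.1524] v=[2.5951 0.5262 -1.3768 0.1044]
Max displacement = 2.2813

Answer: 2.2813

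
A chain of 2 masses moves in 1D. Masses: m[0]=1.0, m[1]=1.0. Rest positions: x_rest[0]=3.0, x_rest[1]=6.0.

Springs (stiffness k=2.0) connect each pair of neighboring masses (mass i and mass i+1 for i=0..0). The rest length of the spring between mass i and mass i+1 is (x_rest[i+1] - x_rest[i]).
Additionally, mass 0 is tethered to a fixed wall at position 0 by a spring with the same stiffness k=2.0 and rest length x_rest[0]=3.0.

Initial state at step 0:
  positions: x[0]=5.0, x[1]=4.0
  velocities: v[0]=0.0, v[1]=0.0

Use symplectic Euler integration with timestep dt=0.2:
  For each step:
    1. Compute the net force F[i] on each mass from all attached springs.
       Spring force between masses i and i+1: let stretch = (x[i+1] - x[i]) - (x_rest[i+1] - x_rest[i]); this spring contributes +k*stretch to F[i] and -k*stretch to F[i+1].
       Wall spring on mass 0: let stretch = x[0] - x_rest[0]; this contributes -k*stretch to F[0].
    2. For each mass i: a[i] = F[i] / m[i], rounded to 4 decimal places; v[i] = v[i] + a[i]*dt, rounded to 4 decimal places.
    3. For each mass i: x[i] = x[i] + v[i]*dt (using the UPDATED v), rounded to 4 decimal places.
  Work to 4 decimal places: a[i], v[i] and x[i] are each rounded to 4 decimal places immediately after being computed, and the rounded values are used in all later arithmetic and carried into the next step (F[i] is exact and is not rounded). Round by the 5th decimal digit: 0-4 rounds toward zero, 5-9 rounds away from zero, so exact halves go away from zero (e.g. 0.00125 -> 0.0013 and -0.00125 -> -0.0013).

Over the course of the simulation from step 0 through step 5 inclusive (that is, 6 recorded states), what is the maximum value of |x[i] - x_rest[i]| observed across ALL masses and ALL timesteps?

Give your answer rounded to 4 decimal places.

Answer: 2.1785

Derivation:
Step 0: x=[5.0000 4.0000] v=[0.0000 0.0000]
Step 1: x=[4.5200 4.3200] v=[-2.4000 1.6000]
Step 2: x=[3.6624 4.8960] v=[-4.2880 2.8800]
Step 3: x=[2.6105 5.6133] v=[-5.2595 3.5866]
Step 4: x=[1.5900 6.3304] v=[-5.1026 3.5855]
Step 5: x=[0.8215 6.9083] v=[-3.8424 2.8893]
Max displacement = 2.1785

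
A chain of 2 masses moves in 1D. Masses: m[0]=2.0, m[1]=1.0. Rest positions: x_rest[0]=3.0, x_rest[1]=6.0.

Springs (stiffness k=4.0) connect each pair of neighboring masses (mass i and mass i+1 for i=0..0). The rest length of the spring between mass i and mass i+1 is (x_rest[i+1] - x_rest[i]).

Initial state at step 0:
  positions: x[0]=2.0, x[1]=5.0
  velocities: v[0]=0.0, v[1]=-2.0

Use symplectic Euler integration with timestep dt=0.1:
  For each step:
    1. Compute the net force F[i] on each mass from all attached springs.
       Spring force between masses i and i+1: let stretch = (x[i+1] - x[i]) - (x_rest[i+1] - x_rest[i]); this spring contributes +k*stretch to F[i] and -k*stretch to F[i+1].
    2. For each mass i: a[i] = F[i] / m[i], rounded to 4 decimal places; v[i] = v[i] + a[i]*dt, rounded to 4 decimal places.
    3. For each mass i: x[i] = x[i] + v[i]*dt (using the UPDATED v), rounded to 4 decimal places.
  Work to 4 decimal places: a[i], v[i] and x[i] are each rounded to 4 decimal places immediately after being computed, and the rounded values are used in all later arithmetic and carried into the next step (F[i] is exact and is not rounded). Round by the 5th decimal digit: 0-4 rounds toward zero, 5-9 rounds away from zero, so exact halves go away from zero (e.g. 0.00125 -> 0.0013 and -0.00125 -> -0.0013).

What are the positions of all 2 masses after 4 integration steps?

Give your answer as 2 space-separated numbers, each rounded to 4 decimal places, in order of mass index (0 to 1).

Answer: 1.9614 4.2771

Derivation:
Step 0: x=[2.0000 5.0000] v=[0.0000 -2.0000]
Step 1: x=[2.0000 4.8000] v=[0.0000 -2.0000]
Step 2: x=[1.9960 4.6080] v=[-0.0400 -1.9200]
Step 3: x=[1.9842 4.4315] v=[-0.1176 -1.7648]
Step 4: x=[1.9614 4.2771] v=[-0.2281 -1.5437]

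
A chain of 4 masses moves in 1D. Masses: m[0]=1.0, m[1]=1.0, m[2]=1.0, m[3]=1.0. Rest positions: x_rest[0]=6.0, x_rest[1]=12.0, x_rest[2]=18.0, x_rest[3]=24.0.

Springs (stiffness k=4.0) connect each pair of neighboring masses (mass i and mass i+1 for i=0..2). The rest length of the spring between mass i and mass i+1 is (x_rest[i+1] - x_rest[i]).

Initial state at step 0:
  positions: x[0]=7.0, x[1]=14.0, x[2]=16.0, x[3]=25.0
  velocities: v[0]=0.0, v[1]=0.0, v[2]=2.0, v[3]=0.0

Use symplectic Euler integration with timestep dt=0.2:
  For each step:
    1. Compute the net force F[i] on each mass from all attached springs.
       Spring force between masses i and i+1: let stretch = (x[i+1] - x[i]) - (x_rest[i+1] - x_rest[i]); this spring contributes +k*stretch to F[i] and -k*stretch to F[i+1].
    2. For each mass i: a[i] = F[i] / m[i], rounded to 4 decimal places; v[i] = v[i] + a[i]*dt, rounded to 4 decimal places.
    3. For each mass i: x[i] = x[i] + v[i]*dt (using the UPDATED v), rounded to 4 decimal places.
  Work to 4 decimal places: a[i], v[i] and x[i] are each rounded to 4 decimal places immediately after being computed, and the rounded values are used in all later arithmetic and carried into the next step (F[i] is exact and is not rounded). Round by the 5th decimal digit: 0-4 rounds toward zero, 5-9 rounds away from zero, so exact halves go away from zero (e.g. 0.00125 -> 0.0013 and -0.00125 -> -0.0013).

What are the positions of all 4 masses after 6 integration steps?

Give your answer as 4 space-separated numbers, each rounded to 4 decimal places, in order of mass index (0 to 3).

Answer: 5.9398 13.8891 19.0706 25.5005

Derivation:
Step 0: x=[7.0000 14.0000 16.0000 25.0000] v=[0.0000 0.0000 2.0000 0.0000]
Step 1: x=[7.1600 13.2000 17.5200 24.5200] v=[0.8000 -4.0000 7.6000 -2.4000]
Step 2: x=[7.3264 12.1248 19.4688 23.8800] v=[0.8320 -5.3760 9.7440 -3.2000]
Step 3: x=[7.3005 11.4569 20.9484 23.4942] v=[-0.1293 -3.3395 7.3978 -1.9290]
Step 4: x=[6.9797 11.6426 21.3166 23.6611] v=[-1.6042 0.9286 1.8412 0.8344]
Step 5: x=[6.4449 12.6301 20.5121 24.4129] v=[-2.6739 4.9375 -4.0224 3.7588]
Step 6: x=[5.9398 13.8891 19.0706 25.5005] v=[-2.5257 6.2949 -7.2074 5.4382]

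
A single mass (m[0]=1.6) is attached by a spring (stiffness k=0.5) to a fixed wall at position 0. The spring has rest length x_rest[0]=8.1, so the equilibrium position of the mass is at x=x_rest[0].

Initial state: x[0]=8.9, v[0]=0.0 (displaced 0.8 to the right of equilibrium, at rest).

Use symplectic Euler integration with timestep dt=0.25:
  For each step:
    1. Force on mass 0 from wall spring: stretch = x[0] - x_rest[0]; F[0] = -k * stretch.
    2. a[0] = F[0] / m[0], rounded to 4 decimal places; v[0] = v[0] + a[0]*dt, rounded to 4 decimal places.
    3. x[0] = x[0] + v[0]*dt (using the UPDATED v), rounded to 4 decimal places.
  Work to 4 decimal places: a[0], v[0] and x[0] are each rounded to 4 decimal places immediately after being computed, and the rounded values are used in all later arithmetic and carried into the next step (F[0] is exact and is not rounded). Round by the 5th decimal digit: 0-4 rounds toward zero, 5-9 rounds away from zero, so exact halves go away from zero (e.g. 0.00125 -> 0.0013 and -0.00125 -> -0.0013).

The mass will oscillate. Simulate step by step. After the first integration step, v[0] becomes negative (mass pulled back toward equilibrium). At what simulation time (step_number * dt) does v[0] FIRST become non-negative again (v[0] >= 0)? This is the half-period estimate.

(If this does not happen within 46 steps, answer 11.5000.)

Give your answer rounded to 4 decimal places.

Answer: 5.7500

Derivation:
Step 0: x=[8.9000] v=[0.0000]
Step 1: x=[8.8844] v=[-0.0625]
Step 2: x=[8.8535] v=[-0.1238]
Step 3: x=[8.8078] v=[-0.1827]
Step 4: x=[8.7483] v=[-0.2380]
Step 5: x=[8.6761] v=[-0.2887]
Step 6: x=[8.5927] v=[-0.3337]
Step 7: x=[8.4997] v=[-0.3722]
Step 8: x=[8.3989] v=[-0.4034]
Step 9: x=[8.2922] v=[-0.4268]
Step 10: x=[8.1818] v=[-0.4418]
Step 11: x=[8.0698] v=[-0.4482]
Step 12: x=[7.9583] v=[-0.4459]
Step 13: x=[7.8496] v=[-0.4348]
Step 14: x=[7.7458] v=[-0.4152]
Step 15: x=[7.6489] v=[-0.3875]
Step 16: x=[7.5608] v=[-0.3523]
Step 17: x=[7.4833] v=[-0.3102]
Step 18: x=[7.4178] v=[-0.2620]
Step 19: x=[7.3656] v=[-0.2087]
Step 20: x=[7.3278] v=[-0.1513]
Step 21: x=[7.3051] v=[-0.0910]
Step 22: x=[7.2979] v=[-0.0289]
Step 23: x=[7.3064] v=[0.0338]
First v>=0 after going negative at step 23, time=5.7500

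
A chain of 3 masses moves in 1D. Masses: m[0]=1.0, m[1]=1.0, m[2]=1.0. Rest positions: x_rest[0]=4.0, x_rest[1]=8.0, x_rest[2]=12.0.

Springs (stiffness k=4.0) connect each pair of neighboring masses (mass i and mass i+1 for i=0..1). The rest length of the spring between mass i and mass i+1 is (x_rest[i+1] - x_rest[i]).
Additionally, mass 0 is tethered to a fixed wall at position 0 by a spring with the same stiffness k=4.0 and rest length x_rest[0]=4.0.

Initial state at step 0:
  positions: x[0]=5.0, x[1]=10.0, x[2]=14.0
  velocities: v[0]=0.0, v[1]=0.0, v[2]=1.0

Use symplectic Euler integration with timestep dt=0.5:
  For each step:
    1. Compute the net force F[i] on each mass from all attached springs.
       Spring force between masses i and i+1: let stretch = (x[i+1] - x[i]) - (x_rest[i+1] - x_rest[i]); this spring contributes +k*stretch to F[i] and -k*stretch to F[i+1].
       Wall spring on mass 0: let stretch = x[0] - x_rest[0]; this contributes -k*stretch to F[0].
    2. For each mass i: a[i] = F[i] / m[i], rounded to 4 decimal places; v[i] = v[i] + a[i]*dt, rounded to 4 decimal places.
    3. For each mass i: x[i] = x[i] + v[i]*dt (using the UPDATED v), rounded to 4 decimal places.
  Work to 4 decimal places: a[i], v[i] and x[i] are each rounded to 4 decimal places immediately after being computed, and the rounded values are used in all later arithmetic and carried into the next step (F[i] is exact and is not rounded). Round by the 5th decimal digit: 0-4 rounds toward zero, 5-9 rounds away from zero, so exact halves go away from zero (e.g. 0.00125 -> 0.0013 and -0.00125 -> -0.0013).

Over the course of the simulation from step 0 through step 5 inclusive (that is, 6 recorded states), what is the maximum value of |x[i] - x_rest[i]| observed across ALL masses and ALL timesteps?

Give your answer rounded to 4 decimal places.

Step 0: x=[5.0000 10.0000 14.0000] v=[0.0000 0.0000 1.0000]
Step 1: x=[5.0000 9.0000 14.5000] v=[0.0000 -2.0000 1.0000]
Step 2: x=[4.0000 9.5000 13.5000] v=[-2.0000 1.0000 -2.0000]
Step 3: x=[4.5000 8.5000 12.5000] v=[1.0000 -2.0000 -2.0000]
Step 4: x=[4.5000 7.5000 11.5000] v=[0.0000 -2.0000 -2.0000]
Step 5: x=[3.0000 7.5000 10.5000] v=[-3.0000 0.0000 -2.0000]
Max displacement = 2.5000

Answer: 2.5000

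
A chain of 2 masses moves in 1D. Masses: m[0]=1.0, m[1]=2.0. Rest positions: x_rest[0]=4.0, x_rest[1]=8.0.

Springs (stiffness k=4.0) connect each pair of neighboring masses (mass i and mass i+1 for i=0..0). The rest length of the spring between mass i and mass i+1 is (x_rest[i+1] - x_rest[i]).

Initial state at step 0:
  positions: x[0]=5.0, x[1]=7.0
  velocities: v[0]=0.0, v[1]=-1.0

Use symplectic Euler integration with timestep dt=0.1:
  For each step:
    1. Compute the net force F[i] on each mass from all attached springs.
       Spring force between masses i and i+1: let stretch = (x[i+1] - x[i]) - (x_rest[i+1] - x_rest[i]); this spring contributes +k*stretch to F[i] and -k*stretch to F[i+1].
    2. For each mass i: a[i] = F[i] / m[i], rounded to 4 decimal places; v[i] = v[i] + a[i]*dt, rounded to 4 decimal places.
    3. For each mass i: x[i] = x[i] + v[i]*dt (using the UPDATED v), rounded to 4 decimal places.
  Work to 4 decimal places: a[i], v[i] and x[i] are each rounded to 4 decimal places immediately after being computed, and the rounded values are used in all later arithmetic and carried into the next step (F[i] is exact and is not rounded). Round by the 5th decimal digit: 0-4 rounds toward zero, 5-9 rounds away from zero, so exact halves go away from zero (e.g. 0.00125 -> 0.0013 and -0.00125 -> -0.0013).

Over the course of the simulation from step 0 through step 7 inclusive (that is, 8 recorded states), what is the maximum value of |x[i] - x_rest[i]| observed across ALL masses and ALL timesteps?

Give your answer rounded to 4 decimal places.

Step 0: x=[5.0000 7.0000] v=[0.0000 -1.0000]
Step 1: x=[4.9200 6.9400] v=[-0.8000 -0.6000]
Step 2: x=[4.7608 6.9196] v=[-1.5920 -0.2040]
Step 3: x=[4.5280 6.9360] v=[-2.3285 0.1642]
Step 4: x=[4.2315 6.9843] v=[-2.9653 0.4826]
Step 5: x=[3.8851 7.0575] v=[-3.4642 0.7320]
Step 6: x=[3.5056 7.1473] v=[-3.7952 0.8975]
Step 7: x=[3.1118 7.2442] v=[-3.9385 0.9692]
Max displacement = 1.0804

Answer: 1.0804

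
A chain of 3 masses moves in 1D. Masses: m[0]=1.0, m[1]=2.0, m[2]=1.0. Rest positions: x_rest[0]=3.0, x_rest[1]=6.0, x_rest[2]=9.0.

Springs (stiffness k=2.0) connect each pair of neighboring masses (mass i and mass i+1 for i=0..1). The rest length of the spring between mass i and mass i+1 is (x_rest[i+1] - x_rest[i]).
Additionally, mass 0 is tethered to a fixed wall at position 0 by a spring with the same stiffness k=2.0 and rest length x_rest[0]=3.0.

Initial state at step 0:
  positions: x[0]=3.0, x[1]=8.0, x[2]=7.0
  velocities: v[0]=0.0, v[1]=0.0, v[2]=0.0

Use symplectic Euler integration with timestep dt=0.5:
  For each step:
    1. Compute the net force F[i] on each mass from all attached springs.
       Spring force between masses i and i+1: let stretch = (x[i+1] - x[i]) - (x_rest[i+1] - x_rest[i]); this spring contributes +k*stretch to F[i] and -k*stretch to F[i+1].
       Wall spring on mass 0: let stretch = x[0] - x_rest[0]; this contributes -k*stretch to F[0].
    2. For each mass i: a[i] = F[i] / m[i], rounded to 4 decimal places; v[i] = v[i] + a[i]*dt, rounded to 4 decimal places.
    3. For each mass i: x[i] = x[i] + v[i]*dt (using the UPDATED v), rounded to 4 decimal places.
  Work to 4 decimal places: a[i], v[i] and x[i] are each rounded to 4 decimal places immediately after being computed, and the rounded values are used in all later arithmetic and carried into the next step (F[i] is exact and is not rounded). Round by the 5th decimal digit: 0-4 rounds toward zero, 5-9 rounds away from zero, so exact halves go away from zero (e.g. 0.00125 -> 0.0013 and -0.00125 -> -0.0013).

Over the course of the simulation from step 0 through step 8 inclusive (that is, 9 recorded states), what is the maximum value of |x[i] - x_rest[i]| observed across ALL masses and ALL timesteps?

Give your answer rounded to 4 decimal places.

Answer: 2.9415

Derivation:
Step 0: x=[3.0000 8.0000 7.0000] v=[0.0000 0.0000 0.0000]
Step 1: x=[4.0000 6.5000 9.0000] v=[2.0000 -3.0000 4.0000]
Step 2: x=[4.2500 5.0000 11.2500] v=[0.5000 -3.0000 4.5000]
Step 3: x=[2.7500 4.8750 11.8750] v=[-3.0000 -0.2500 1.2500]
Step 4: x=[0.9375 5.9688 10.5000] v=[-3.6250 2.1875 -2.7500]
Step 5: x=[1.1719 6.9376 8.3594] v=[0.4688 1.9375 -4.2812]
Step 6: x=[3.7032 6.8204 7.0079] v=[5.0626 -0.2345 -2.7030]
Step 7: x=[5.9415 5.9707 7.0627] v=[4.4766 -1.6994 0.1095]
Step 8: x=[5.2237 5.3867 8.0715] v=[-1.4357 -1.1680 2.0175]
Max displacement = 2.9415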